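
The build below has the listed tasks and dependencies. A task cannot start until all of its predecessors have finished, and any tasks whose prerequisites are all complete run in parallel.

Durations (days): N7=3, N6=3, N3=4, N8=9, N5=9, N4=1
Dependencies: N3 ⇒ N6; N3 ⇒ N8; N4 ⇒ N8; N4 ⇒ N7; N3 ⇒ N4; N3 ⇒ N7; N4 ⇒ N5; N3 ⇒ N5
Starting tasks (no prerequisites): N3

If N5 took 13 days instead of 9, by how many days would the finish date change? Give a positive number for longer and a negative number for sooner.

4

Critical path before the change: N3→N4→N5 = 4+1+9 = 14 giving 14 days.
N5 is on the critical path; changing it to 13 makes that path 18 days.
That remains the longest chain; total 18 days.
Change in finish: 18 − 14 = +4 days.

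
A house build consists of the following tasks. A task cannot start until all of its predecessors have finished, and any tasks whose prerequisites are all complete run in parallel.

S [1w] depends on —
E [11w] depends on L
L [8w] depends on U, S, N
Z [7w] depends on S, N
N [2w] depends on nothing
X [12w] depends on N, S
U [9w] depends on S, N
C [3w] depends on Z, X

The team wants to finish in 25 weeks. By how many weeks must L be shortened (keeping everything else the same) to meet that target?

5

Current finish: 30 weeks; target: 25.
L is on every critical path, so each week cut from L cuts the finish by one (this holds down to a finish of 23).
Need 30 − 25 = 5 weeks off L → L becomes 3 weeks, finish becomes 25.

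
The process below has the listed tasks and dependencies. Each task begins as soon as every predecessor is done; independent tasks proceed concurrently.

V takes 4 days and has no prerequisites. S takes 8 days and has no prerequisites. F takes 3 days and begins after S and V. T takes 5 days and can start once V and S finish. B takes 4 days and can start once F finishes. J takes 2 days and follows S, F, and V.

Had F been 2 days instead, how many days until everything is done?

14

Baseline: S→F→B = 8+3+4 = 15 → 15 days.
F is on the critical path; changing it to 2 makes that path 14 days.
No other chain overtakes it, so the finish is 14 days.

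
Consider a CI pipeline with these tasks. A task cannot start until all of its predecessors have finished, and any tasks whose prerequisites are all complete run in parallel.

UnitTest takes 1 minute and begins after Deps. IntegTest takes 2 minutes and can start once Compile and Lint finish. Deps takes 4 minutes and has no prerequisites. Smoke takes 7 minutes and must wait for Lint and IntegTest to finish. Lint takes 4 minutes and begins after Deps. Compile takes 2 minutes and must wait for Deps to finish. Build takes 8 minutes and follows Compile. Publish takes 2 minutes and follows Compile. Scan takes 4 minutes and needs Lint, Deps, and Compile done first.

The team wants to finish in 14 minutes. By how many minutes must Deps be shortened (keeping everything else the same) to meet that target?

Current finish: 17 minutes; target: 14.
Deps is on every critical path, so each minute cut from Deps cuts the finish by one (this holds down to a finish of 14).
Need 17 − 14 = 3 minutes off Deps → Deps becomes 1 minute, finish becomes 14.

3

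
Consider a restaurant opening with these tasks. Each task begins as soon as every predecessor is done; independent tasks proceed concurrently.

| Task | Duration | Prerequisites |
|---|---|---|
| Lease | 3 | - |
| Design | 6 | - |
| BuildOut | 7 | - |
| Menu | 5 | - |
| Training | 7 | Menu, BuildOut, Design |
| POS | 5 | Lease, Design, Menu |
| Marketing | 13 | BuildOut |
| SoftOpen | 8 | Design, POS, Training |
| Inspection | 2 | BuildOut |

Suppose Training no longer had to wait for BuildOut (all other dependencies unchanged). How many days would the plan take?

21

With the dependency in place, BuildOut→Training→SoftOpen = 7+7+8 = 22 sets the finish at 22 days.
Without BuildOut→Training, Training's earliest start moves from 7 to 6.
The longest chain is now Design→Training→SoftOpen = 6+7+8 = 21, so the plan takes 21 days.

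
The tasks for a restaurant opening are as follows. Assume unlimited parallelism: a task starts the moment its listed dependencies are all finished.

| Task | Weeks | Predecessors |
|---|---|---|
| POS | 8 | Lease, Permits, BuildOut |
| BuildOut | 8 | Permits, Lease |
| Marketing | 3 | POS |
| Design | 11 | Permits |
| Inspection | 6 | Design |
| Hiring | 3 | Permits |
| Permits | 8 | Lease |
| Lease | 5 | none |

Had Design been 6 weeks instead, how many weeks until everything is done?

Critical path before the change: Lease→Permits→BuildOut→POS→Marketing = 5+8+8+8+3 = 32 giving 32 weeks.
The longest path through Design is only 30 weeks, so Design has float 2.
That remains the longest chain; total 32 weeks.

32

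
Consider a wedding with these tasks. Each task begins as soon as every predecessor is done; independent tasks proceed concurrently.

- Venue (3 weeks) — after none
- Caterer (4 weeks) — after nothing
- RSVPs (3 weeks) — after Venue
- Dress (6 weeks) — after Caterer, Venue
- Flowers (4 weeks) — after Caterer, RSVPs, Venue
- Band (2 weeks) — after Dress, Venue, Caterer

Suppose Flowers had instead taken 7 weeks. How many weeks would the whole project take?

13

Baseline: Caterer→Dress→Band = 4+6+2 = 12 → 12 weeks.
The longest path through Flowers is only 10 weeks, so Flowers has float 2.
New critical path: Venue→RSVPs→Flowers = 3+3+7 = 13 ⇒ 13 weeks.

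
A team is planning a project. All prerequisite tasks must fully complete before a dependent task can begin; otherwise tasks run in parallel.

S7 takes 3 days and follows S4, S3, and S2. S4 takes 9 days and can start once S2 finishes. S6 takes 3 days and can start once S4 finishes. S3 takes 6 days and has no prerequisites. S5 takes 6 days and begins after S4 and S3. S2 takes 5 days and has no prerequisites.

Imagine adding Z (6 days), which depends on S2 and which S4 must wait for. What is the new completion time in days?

26

Originally the project takes 20 days.
With Z inserted, S4 now waits for max(S2, Z).
New critical path: S2→Z→S4→S5 = 5+6+9+6 = 26 ⇒ 26 days.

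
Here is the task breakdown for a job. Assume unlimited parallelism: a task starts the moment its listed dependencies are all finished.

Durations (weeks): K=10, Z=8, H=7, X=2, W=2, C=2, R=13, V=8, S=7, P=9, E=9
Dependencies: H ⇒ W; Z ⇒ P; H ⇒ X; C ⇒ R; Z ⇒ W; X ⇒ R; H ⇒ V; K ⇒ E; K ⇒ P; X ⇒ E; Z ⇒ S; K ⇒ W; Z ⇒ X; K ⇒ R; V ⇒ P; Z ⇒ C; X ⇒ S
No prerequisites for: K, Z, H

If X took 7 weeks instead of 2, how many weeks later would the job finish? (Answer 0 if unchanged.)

Critical path before the change: H→V→P = 7+8+9 = 24 giving 24 weeks.
X has 1 week of float (longest path through it is 23).
New critical path: Z→X→R = 8+7+13 = 28 ⇒ 28 weeks.
Change in finish: 28 − 24 = +4 weeks.

4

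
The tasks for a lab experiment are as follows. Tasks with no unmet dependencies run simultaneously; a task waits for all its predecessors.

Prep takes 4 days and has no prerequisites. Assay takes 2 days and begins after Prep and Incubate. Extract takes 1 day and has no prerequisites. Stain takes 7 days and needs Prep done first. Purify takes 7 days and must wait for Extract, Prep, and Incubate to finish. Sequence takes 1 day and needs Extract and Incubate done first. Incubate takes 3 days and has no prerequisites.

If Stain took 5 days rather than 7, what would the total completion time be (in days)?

11

The binding path is Prep→Stain = 4+7 = 11; finish at 11 days.
Stain is on the critical path; changing it to 5 makes that path 9 days.
New critical path: Prep→Purify = 4+7 = 11 ⇒ 11 days.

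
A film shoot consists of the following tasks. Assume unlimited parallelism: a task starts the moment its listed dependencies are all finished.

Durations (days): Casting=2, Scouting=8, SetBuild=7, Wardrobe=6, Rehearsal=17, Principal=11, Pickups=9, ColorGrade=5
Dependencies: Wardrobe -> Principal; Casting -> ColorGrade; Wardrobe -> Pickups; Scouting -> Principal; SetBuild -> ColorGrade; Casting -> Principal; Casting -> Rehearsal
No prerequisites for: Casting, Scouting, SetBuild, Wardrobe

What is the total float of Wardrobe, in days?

Casting→Rehearsal = 2+17 = 19 sets the makespan at 19 days.
Wardrobe finishes as early as 6 and must finish by 8.
Float = 19 − 17 = 2.

2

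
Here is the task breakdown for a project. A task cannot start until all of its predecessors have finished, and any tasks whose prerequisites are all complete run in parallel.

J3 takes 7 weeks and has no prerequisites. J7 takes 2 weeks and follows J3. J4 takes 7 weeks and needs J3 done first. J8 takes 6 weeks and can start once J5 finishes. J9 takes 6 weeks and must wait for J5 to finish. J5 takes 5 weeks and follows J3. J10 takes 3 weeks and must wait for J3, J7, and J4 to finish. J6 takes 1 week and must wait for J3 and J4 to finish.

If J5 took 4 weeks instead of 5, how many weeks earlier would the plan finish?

1

Critical path before the change: J3→J5→J8 = 7+5+6 = 18 giving 18 weeks.
Since J5 is critical, the -1 change carries straight to that chain (now 17 weeks).
New critical path: J3→J4→J10 = 7+7+3 = 17 ⇒ 17 weeks.
Change in finish: 17 − 18 = -1 weeks.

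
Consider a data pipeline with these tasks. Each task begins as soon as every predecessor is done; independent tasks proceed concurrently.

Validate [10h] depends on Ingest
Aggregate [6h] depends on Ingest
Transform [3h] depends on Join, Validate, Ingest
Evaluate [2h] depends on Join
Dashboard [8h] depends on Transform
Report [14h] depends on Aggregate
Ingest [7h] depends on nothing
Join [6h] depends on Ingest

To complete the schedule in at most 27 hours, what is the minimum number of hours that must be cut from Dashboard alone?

Current finish: 28 hours; target: 27.
Dashboard is on every critical path, so each hour cut from Dashboard cuts the finish by one (this holds down to a finish of 27).
Need 28 − 27 = 1 hour off Dashboard → Dashboard becomes 7 hours, finish becomes 27.

1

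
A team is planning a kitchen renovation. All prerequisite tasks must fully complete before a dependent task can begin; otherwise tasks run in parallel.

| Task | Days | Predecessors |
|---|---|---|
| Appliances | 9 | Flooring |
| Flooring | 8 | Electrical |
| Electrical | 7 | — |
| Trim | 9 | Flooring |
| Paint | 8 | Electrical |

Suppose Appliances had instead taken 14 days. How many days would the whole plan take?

29

As given, the longest chain is Electrical→Flooring→Appliances = 7+8+9 = 24, so the finish is 24 days.
Appliances lies on that path, so at 14 days the path becomes 29 days.
The critical path is still Electrical→Flooring→Appliances; finish is now 29 days.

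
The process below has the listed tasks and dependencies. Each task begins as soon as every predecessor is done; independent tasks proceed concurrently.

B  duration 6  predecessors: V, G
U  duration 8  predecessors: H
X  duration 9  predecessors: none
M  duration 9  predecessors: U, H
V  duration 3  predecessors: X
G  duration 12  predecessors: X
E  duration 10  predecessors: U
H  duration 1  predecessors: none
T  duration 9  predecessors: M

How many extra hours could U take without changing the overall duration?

Critical path: H→U→M→T = 1+8+9+9 = 27, so the finish is 27 hours.
The longest chain containing U totals 27 hours.
Float = 27 − 27 = 0.

0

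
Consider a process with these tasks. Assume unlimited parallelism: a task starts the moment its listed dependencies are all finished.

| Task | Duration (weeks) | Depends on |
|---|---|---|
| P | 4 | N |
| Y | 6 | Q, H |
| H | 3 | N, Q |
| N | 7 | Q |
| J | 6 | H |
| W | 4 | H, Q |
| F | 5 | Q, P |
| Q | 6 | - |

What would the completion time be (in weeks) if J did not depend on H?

22

Before: longest chain Q→N→H→Y = 6+7+3+6 = 22, finish 22.
Without H→J, J's earliest start moves from 16 to 0.
The longest chain is now Q→N→H→Y = 6+7+3+6 = 22, so the schedule takes 22 weeks.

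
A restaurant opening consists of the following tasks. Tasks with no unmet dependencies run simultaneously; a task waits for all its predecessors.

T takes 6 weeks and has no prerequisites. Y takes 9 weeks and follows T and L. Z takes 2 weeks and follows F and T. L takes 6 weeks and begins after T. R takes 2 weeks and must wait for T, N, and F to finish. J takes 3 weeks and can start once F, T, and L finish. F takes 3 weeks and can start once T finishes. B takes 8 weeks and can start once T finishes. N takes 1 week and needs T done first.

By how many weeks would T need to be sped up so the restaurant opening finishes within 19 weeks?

Current finish: 21 weeks; target: 19.
T is on every critical path, so each week cut from T cuts the finish by one (this holds down to a finish of 16).
Need 21 − 19 = 2 weeks off T → T becomes 4 weeks, finish becomes 19.

2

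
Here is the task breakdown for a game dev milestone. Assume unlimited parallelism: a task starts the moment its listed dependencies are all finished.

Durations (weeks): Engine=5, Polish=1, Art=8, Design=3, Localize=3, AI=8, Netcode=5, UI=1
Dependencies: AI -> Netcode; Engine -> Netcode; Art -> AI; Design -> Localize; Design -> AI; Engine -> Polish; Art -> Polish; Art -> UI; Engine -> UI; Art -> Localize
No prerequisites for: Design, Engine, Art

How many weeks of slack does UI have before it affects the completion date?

12

Art→AI→Netcode = 8+8+5 = 21 sets the makespan at 21 weeks.
The longest chain containing UI totals 9 weeks.
Float = 21 − 9 = 12.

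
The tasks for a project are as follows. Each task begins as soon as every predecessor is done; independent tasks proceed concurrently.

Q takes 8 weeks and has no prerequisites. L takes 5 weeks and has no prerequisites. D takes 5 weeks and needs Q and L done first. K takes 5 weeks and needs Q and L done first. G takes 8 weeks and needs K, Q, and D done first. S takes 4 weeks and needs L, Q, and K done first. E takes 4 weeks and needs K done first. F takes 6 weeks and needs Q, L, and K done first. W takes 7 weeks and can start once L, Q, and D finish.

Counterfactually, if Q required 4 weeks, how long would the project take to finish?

Baseline: Q→D→G = 8+5+8 = 21 → 21 weeks.
Since Q is critical, the -4 change carries straight to that chain (now 17 weeks).
The binding chain switches to L→D→G = 5+5+8 = 18; finish 18 weeks.

18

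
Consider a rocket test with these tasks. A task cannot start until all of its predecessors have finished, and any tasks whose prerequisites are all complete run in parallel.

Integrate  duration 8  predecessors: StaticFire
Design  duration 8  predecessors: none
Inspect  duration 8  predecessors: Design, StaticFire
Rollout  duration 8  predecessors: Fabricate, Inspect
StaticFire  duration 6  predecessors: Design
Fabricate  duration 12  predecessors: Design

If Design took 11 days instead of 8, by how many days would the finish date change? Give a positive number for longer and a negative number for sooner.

The binding path is Design→StaticFire→Inspect→Rollout = 8+6+8+8 = 30; finish at 30 days.
Design is on the critical path; changing it to 11 makes that path 33 days.
The critical path is still Design→StaticFire→Inspect→Rollout; finish is now 33 days.
Change in finish: 33 − 30 = +3 days.

3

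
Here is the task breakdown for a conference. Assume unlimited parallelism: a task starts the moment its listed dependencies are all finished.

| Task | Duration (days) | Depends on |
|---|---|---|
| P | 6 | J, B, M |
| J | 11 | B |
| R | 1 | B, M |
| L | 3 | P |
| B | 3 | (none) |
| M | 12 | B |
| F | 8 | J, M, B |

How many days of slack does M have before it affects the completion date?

The longest chain is B→M→P→L = 3+12+6+3 = 24; overall finish 24 days.
M finishes as early as 15 and must finish by 15.
Float = 24 − 24 = 0.

0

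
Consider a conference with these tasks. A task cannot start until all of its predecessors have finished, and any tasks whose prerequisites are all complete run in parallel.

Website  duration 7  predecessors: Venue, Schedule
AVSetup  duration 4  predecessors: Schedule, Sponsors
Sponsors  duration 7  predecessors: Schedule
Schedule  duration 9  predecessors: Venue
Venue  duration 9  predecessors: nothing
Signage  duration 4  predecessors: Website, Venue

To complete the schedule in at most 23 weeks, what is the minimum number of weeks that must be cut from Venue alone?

Current finish: 29 weeks; target: 23.
Venue is on every critical path, so each week cut from Venue cuts the finish by one (this holds down to a finish of 21).
Need 29 − 23 = 6 weeks off Venue → Venue becomes 3 weeks, finish becomes 23.

6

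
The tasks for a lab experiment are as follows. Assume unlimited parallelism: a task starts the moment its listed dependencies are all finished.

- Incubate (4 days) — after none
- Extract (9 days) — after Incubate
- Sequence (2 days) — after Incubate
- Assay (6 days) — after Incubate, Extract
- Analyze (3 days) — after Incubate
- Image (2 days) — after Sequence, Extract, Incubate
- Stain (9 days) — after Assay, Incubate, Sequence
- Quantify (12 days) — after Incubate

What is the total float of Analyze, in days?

21

The longest chain is Incubate→Extract→Assay→Stain = 4+9+6+9 = 28; overall finish 28 days.
Analyze finishes as early as 7 and must finish by 28.
Float = 28 − 7 = 21.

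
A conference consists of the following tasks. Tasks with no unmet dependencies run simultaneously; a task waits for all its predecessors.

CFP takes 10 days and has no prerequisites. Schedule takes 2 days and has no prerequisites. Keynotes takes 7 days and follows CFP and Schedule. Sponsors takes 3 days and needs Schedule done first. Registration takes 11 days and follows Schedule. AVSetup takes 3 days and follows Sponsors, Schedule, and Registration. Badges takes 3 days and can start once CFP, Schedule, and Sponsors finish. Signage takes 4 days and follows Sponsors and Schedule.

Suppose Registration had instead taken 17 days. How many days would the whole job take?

22

As given, the longest chain is CFP→Keynotes = 10+7 = 17, so the finish is 17 days.
Registration has 1 day of float (longest path through it is 16).
New critical path: Schedule→Registration→AVSetup = 2+17+3 = 22 ⇒ 22 days.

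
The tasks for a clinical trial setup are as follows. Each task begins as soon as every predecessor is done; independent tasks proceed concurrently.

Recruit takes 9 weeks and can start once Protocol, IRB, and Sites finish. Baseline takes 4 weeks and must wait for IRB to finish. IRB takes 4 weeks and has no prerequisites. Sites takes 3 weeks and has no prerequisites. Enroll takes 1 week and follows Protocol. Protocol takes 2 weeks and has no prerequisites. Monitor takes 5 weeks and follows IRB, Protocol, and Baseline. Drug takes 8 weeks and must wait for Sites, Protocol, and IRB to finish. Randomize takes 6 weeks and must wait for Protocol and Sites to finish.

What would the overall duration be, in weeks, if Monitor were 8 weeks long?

Actual critical path: IRB→Baseline→Monitor = 4+4+5 = 13 ⇒ 13 weeks.
Monitor lies on that path, so at 8 weeks the path becomes 16 weeks.
No other chain overtakes it, so the finish is 16 weeks.

16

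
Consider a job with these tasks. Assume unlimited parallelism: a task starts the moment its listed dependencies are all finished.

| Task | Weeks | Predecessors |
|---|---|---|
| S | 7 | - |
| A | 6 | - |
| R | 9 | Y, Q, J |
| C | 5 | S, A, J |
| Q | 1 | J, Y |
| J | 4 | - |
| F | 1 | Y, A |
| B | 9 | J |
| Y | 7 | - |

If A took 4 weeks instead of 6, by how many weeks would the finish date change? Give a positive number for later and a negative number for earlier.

Baseline: Y→Q→R = 7+1+9 = 17 → 17 weeks.
A has 6 weeks of float (longest path through it is 11).
That remains the longest chain; total 17 weeks.
Change in finish: 17 − 17 = +0 weeks.

0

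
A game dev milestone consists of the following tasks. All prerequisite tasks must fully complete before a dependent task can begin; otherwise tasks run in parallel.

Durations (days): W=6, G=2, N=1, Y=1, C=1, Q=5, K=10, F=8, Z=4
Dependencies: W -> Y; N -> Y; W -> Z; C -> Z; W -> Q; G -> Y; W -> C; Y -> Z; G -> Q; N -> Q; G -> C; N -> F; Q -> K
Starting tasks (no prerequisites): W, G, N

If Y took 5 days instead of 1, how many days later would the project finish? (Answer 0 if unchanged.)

0

Baseline: W→Q→K = 6+5+10 = 21 → 21 days.
Y has 10 days of float (longest path through it is 11).
The critical path is still W→Q→K; finish is now 21 days.
Change in finish: 21 − 21 = +0 days.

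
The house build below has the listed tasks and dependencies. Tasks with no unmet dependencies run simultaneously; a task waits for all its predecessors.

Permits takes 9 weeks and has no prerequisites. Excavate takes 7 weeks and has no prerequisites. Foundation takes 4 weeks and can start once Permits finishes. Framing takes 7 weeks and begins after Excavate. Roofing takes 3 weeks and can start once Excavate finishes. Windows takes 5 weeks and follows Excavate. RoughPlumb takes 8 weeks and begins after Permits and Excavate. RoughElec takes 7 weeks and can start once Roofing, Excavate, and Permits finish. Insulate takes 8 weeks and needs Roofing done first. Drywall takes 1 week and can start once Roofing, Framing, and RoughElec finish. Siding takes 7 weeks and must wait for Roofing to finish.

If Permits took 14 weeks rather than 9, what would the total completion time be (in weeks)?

Baseline: Excavate→Roofing→RoughElec→Drywall = 7+3+7+1 = 18 → 18 weeks.
Permits has 1 week of float (longest path through it is 17).
Now Permits→RoughPlumb = 14+8 = 22 is longest, so the finish becomes 22 weeks.

22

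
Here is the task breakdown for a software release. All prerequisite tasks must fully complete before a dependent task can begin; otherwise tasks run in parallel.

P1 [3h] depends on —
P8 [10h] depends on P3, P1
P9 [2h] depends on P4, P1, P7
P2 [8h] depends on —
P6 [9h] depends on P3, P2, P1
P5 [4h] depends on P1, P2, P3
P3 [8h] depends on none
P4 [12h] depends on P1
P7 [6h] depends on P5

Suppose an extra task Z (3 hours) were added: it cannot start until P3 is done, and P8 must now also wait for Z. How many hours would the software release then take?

Originally the software release takes 20 hours.
With Z inserted, P8 now waits for max(P3, P1, Z).
New critical path: P3→Z→P8 = 8+3+10 = 21 ⇒ 21 hours.

21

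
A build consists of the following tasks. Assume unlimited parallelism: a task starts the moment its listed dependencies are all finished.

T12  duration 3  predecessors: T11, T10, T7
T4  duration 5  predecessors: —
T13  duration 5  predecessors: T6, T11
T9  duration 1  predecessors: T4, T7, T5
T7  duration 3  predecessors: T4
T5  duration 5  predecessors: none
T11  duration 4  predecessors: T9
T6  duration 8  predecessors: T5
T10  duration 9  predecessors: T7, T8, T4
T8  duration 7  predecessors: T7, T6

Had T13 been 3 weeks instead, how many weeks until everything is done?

32

Critical path before the change: T5→T6→T8→T10→T12 = 5+8+7+9+3 = 32 giving 32 weeks.
T13 has 14 weeks of float (longest path through it is 18).
That remains the longest chain; total 32 weeks.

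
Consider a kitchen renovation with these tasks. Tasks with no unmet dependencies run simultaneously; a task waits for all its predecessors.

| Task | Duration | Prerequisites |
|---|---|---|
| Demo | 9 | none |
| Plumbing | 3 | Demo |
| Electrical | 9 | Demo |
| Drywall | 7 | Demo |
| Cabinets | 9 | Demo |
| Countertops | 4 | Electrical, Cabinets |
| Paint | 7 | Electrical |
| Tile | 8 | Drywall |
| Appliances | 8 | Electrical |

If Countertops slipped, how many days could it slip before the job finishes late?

Critical path: Demo→Electrical→Appliances = 9+9+8 = 26, so the finish is 26 days.
Countertops finishes as early as 22 and must finish by 26.
Float = 26 − 22 = 4.

4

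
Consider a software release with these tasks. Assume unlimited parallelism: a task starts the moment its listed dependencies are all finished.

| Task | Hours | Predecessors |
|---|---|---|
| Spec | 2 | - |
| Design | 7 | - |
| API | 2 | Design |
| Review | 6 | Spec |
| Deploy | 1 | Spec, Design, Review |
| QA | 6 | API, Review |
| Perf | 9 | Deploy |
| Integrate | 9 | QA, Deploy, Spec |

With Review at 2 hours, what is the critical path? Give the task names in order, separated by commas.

Design, API, QA, Integrate

Actual critical path: Design→API→QA→Integrate = 7+2+6+9 = 24 ⇒ 24 hours.
Review is off the critical path — its longest chain is 23 hours, giving 1 of slack.
The critical path is still Design→API→QA→Integrate; finish is now 24 hours.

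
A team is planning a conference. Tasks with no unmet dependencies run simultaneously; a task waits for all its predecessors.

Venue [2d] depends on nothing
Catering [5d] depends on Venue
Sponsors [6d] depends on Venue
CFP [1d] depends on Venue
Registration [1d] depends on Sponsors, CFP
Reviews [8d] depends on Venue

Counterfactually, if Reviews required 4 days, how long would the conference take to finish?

9

Actual critical path: Venue→Reviews = 2+8 = 10 ⇒ 10 days.
Reviews lies on that path, so at 4 days the path becomes 6 days.
The binding chain switches to Venue→Sponsors→Registration = 2+6+1 = 9; finish 9 days.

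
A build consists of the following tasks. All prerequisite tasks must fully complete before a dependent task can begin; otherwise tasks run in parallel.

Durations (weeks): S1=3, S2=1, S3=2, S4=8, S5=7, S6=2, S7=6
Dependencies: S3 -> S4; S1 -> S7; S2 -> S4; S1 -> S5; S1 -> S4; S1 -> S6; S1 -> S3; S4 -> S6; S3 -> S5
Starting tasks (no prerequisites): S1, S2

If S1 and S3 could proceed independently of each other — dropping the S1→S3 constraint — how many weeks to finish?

Original critical path: S1→S3→S4→S6 = 3+2+8+2 = 15 ⇒ 15 weeks.
Without S1→S3, S3's earliest start moves from 3 to 0.
The longest chain is now S1→S4→S6 = 3+8+2 = 13, so the job takes 13 weeks.

13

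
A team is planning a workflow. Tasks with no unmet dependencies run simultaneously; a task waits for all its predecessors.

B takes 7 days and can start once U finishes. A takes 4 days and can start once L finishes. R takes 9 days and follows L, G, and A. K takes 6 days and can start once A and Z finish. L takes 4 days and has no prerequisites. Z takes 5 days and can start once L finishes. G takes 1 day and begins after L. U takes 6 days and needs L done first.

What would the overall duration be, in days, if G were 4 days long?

17

As given, the longest chain is L→A→R = 4+4+9 = 17, so the finish is 17 days.
G has 3 days of float (longest path through it is 14).
Now L→G→R = 4+4+9 = 17 is longest, so the finish becomes 17 days.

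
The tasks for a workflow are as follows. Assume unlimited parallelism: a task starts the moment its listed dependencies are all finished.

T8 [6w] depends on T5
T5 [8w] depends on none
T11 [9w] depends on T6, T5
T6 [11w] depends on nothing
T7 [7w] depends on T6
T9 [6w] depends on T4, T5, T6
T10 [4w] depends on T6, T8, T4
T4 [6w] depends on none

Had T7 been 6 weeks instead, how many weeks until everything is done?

20

The binding path is T6→T11 = 11+9 = 20; finish at 20 weeks.
T7 has 2 weeks of float (longest path through it is 18).
That remains the longest chain; total 20 weeks.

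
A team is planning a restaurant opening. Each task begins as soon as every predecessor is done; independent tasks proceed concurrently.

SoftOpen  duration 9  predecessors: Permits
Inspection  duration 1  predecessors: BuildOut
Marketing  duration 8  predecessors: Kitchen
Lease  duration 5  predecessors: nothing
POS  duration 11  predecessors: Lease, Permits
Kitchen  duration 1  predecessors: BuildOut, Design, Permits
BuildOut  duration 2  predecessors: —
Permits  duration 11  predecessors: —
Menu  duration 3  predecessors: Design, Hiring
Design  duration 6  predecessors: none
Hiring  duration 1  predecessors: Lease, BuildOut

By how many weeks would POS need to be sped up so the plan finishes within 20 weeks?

Current finish: 22 weeks; target: 20.
POS is on every critical path, so each week cut from POS cuts the finish by one (this holds down to a finish of 20).
Need 22 − 20 = 2 weeks off POS → POS becomes 9 weeks, finish becomes 20.

2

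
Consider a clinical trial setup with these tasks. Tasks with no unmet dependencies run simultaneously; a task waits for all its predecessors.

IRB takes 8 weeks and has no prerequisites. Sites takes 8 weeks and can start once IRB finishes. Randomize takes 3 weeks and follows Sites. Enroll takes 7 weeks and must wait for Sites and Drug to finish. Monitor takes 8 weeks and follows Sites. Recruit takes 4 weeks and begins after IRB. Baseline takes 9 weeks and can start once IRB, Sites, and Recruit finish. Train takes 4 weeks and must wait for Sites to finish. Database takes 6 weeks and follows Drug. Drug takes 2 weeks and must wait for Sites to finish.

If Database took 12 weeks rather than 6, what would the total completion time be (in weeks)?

30

Baseline: IRB→Sites→Drug→Enroll = 8+8+2+7 = 25 → 25 weeks.
Database has 1 week of float (longest path through it is 24).
New critical path: IRB→Sites→Drug→Database = 8+8+2+12 = 30 ⇒ 30 weeks.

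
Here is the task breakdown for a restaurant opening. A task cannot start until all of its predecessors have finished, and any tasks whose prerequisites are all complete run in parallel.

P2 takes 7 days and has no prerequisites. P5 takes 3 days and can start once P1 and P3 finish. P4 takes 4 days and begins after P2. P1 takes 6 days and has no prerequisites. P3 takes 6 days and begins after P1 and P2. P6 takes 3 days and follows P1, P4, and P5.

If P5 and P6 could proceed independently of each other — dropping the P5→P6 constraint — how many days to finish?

16

Original critical path: P2→P3→P5→P6 = 7+6+3+3 = 19 ⇒ 19 days.
Without P5→P6, P6's earliest start moves from 16 to 11.
New critical path: P2→P3→P5 = 7+6+3 = 16 ⇒ 16 days.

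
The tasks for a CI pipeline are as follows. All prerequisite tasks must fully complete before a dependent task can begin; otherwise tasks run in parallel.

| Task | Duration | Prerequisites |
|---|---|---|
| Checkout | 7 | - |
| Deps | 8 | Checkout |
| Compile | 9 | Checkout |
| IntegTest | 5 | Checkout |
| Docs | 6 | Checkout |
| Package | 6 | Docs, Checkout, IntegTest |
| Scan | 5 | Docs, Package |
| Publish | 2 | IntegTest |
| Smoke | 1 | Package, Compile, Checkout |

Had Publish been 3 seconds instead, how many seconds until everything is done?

24

Actual critical path: Checkout→Docs→Package→Scan = 7+6+6+5 = 24 ⇒ 24 seconds.
Publish is off the critical path — its longest chain is 14 seconds, giving 10 of slack.
That remains the longest chain; total 24 seconds.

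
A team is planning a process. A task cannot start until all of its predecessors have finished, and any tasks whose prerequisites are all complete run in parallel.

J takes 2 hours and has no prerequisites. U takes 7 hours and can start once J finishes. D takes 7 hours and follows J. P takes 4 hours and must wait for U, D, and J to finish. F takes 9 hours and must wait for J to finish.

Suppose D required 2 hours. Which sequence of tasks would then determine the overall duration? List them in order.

J, U, P

As given, the longest chain is J→D→P = 2+7+4 = 13, so the finish is 13 hours.
Since D is critical, the -5 change carries straight to that chain (now 8 hours).
New critical path: J→U→P = 2+7+4 = 13 ⇒ 13 hours.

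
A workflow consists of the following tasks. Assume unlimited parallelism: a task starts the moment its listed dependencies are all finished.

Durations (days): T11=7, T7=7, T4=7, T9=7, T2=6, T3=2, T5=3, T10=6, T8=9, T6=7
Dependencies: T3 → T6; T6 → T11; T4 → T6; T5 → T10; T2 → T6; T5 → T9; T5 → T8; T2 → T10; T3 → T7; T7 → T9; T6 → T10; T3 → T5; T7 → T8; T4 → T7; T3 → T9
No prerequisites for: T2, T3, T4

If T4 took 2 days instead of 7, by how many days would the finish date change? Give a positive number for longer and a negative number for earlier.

The binding path is T4→T7→T8 = 7+7+9 = 23; finish at 23 days.
Since T4 is critical, the -5 change carries straight to that chain (now 18 days).
New critical path: T2→T6→T11 = 6+7+7 = 20 ⇒ 20 days.
Change in finish: 20 − 23 = -3 days.

-3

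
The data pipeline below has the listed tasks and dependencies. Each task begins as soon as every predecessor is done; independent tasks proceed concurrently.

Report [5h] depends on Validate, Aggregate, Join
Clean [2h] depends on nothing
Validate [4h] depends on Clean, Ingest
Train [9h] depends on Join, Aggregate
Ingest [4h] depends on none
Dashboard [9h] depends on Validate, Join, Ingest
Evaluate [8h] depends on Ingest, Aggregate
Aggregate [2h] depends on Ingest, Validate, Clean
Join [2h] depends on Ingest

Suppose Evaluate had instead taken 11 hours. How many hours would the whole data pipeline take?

Baseline: Ingest→Validate→Aggregate→Train = 4+4+2+9 = 19 → 19 hours.
The longest path through Evaluate is only 18 hours, so Evaluate has float 1.
Now Ingest→Validate→Aggregate→Evaluate = 4+4+2+11 = 21 is longest, so the finish becomes 21 hours.

21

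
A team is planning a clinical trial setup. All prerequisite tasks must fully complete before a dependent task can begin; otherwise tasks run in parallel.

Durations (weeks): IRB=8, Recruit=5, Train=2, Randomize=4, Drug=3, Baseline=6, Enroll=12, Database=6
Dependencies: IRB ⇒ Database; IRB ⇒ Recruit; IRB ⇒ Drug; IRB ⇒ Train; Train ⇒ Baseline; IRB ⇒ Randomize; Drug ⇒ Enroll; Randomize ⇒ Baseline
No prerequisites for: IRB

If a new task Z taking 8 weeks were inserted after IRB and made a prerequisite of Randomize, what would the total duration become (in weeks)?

Originally the plan takes 23 weeks.
With Z inserted, Randomize now waits for max(IRB, Z).
New critical path: IRB→Z→Randomize→Baseline = 8+8+4+6 = 26 ⇒ 26 weeks.

26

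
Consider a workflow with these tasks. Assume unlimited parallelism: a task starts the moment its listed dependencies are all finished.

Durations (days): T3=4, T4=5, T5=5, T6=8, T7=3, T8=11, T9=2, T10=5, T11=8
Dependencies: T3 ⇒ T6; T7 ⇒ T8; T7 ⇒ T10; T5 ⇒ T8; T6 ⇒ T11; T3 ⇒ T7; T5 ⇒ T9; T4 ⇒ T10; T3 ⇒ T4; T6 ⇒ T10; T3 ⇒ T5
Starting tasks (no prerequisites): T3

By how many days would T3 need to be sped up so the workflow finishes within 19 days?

1

Current finish: 20 days; target: 19.
T3 is on every critical path, so each day cut from T3 cuts the finish by one (this holds down to a finish of 17).
Need 20 − 19 = 1 day off T3 → T3 becomes 3 days, finish becomes 19.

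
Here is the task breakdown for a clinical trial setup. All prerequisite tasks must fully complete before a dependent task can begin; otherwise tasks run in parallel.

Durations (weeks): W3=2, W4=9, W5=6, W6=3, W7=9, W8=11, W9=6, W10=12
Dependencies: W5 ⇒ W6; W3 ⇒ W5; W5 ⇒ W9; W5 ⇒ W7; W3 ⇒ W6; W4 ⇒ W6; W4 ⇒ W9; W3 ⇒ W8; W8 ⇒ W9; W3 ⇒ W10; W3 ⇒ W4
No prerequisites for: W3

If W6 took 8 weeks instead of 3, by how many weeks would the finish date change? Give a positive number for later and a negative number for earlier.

Baseline: W3→W8→W9 = 2+11+6 = 19 → 19 weeks.
W6 is off the critical path — its longest chain is 14 weeks, giving 5 of slack.
The binding chain switches to W3→W4→W6 = 2+9+8 = 19; finish 19 weeks.
Change in finish: 19 − 19 = +0 weeks.

0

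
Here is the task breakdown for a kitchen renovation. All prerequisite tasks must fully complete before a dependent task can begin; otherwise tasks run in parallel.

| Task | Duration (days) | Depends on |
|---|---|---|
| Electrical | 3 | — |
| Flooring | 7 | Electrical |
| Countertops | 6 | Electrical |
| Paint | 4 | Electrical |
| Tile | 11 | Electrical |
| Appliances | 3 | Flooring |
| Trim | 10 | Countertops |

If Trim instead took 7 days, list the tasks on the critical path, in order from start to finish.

Baseline: Electrical→Countertops→Trim = 3+6+10 = 19 → 19 days.
Since Trim is critical, the -3 change carries straight to that chain (now 16 days).
The critical path is still Electrical→Countertops→Trim; finish is now 16 days.

Electrical, Countertops, Trim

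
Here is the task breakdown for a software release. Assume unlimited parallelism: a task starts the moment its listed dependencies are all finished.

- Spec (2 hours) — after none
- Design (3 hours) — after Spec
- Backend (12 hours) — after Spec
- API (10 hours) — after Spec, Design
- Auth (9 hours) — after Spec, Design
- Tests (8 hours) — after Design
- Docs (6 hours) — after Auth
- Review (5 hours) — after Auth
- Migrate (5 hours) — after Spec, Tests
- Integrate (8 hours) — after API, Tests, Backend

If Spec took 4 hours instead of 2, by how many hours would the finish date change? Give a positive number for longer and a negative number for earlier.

The binding path is Spec→Design→API→Integrate = 2+3+10+8 = 23; finish at 23 hours.
Spec lies on that path, so at 4 hours the path becomes 25 hours.
No other chain overtakes it, so the finish is 25 hours.
Change in finish: 25 − 23 = +2 hours.

2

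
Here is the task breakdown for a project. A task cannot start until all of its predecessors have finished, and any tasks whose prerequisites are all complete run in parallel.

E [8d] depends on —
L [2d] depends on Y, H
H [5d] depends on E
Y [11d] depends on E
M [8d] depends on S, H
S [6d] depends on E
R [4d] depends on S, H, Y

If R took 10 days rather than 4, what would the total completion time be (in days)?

29

The binding path is E→Y→R = 8+11+4 = 23; finish at 23 days.
R lies on that path, so at 10 days the path becomes 29 days.
That remains the longest chain; total 29 days.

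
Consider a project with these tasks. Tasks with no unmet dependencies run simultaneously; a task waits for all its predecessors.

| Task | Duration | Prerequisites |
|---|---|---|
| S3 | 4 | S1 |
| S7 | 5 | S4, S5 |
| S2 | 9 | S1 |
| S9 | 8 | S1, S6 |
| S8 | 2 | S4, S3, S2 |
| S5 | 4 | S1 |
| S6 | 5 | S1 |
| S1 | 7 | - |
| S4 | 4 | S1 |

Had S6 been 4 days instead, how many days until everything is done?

As given, the longest chain is S1→S6→S9 = 7+5+8 = 20, so the finish is 20 days.
S6 is on the critical path; changing it to 4 makes that path 19 days.
The critical path is still S1→S6→S9; finish is now 19 days.

19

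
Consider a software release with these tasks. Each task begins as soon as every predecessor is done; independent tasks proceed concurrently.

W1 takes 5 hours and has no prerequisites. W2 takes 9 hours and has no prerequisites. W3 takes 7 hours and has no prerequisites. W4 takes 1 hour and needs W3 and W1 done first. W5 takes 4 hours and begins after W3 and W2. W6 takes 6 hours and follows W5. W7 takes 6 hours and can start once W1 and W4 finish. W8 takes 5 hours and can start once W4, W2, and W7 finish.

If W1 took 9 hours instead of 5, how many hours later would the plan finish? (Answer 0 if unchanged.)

2

The binding path is W2→W5→W6 = 9+4+6 = 19; finish at 19 hours.
W1 is off the critical path — its longest chain is 17 hours, giving 2 of slack.
New critical path: W1→W4→W7→W8 = 9+1+6+5 = 21 ⇒ 21 hours.
Change in finish: 21 − 19 = +2 hours.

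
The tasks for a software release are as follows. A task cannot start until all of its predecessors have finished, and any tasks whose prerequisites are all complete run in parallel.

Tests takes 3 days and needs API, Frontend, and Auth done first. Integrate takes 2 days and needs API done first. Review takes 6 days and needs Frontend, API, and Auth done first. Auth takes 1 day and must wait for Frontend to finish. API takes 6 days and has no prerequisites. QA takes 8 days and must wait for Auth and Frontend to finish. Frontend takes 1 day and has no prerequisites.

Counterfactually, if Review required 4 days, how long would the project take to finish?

Baseline: API→Review = 6+6 = 12 → 12 days.
Review is on the critical path; changing it to 4 makes that path 10 days.
The binding chain switches to Frontend→Auth→QA = 1+1+8 = 10; finish 10 days.

10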